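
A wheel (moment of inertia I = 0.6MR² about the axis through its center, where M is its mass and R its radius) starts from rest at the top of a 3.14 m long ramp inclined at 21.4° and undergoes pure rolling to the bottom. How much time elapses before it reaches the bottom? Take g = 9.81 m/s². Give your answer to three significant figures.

For this body I = 0.6MR², i.e. k = I/(MR²) = 0.6.
Newton's second law down the slope: Mg sinθ − f = Ma. The torque equation fR = Iα (with α = a/R) gives f = kMa.
Hence a = g sinθ/(1+k) = 9.81×sin21.4°/1.6 = 2.237 m/s².
Starting from rest, L = ½at², so t = √(2L/a) = √(2×3.14/2.237) ≈ 1.68 s.

t ≈ 1.68 s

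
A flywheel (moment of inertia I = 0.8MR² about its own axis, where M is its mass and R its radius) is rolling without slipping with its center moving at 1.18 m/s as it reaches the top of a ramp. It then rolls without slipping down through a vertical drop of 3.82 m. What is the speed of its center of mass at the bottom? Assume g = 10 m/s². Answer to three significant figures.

v ≈ 6.62 m/s

The moment of inertia is 0.8MR², giving k ≡ I/(MR²) = 0.8.
The rolling condition ω = v/R makes the rotational term ½I(v/R)² = ½kMv², so KE_total = ½(1+k)Mv² = (9/10)Mv².
Conserving energy between top and bottom: (9/10)Mv² = (9/10)Mv₀² + Mgh, hence v² = v₀² + 2gh/(1+k).
v = √(1.18² + 2×10×3.82/1.8) = √43.84 ≈ 6.62 m/s.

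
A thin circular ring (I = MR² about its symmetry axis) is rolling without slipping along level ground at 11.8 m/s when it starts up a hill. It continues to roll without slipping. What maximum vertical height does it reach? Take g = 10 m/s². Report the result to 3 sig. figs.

h ≈ 13.9 m

Here I = MR², so the shape factor k = I/(MR²) = 1.
The rolling condition ω = v/R makes the rotational term ½I(v/R)² = ½kMv², so KE_total = ½(1+k)Mv² = Mv².
All of this converts to potential energy at the highest point: Mv₀² = Mgh.
Thus h = (1+k)v₀²/(2g) = 2 × 11.8² / (2 × 10) ≈ 13.9 m.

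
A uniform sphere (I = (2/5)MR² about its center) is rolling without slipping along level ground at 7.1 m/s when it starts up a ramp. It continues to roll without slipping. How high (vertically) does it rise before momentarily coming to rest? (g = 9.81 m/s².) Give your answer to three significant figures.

h ≈ 3.60 m

For this body I = (2/5)MR², i.e. k = I/(MR²) = 0.4.
Since it rolls without slipping, ω = v/R and KE = ½Mv² + ½Iω² = ½(1+k)Mv² = (7/10)Mv².
At the top the kinetic energy is zero, so (7/10)Mv₀² = Mgh.
Thus h = (1+k)v₀²/(2g) = 1.4 × 7.1² / (2 × 9.81) ≈ 3.60 m.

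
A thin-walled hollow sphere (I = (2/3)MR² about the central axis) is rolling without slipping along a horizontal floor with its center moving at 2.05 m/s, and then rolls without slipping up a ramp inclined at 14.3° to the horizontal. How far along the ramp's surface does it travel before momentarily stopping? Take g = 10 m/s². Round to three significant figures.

d ≈ 1.42 m

Here I = (2/3)MR², so the shape factor k = I/(MR²) = 2/3.
Rolling without slipping gives ω = v/R, so the total kinetic energy is ½Mv² + ½Iω² = ½(1+k)Mv² = (5/6)Mv².
Setting this equal to Mgh gives the vertical rise h = (1+k)v₀²/(2g) = 1.667×2.05²/(2×10) = 0.3502 m.
The distance along the slope is d = h/sinθ = 0.3502/sin14.3° ≈ 1.42 m.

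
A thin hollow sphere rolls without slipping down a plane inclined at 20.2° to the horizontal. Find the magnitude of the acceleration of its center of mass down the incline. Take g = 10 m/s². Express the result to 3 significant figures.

a ≈ 2.07 m/s²

For this body I = (2/3)MR², i.e. k = I/(MR²) = 2/3.
Along the incline Mg sinθ − f = Ma, and torque about the center fR = Iα = kMR²(a/R) gives f = kMa.
Eliminating f: Mg sinθ = (1+k)Ma, so a = g sinθ/(1+k) = 10 × sin20.2° / 1.667 ≈ 2.07 m/s².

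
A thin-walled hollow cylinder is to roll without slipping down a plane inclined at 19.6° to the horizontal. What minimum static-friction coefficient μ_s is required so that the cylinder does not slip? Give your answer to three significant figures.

The moment of inertia is MR², giving k ≡ I/(MR²) = 1.
Along the incline Mg sinθ − f = Ma, and torque about the center fR = Iα = kMR²(a/R) gives f = kMa.
These give a = g sinθ/(1+k) and the required friction f = kMg sinθ/(1+k).
The normal force is N = Mg cosθ, so μ_min = f/N = k tanθ/(1+k).
μ_min = 1 × tan19.6° / 2 ≈ 0.178.

μ_min ≈ 0.178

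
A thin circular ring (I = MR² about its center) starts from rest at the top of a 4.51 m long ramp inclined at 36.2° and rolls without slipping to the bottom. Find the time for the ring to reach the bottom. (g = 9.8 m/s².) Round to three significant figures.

The moment of inertia is MR², giving k ≡ I/(MR²) = 1.
Along the incline Mg sinθ − f = Ma, and torque about the center fR = Iα = kMR²(a/R) gives f = kMa.
Hence a = g sinθ/(1+k) = 9.8×sin36.2°/2 = 2.894 m/s².
With constant a from rest, t = √(2L/a) = √(2·4.51/2.894) ≈ 1.77 s.

t ≈ 1.77 s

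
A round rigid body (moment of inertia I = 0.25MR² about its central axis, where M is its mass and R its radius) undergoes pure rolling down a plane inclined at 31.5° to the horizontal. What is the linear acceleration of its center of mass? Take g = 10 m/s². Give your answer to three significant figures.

a ≈ 4.18 m/s²

For this body I = 0.25MR², i.e. k = I/(MR²) = 0.25.
Along the incline Mg sinθ − f = Ma, and torque about the center fR = Iα = kMR²(a/R) gives f = kMa.
Eliminating f: Mg sinθ = (1+k)Ma, so a = g sinθ/(1+k) = 10 × sin31.5° / 1.25 ≈ 4.18 m/s².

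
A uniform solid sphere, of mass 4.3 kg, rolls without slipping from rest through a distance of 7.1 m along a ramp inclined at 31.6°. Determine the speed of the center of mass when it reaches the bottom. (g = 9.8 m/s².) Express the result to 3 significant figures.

v ≈ 7.22 m/s

For this body I = (2/5)MR², i.e. k = I/(MR²) = 0.4.
The rolling condition ω = v/R makes the rotational term ½I(v/R)² = ½kMv², so KE_total = ½(1+k)Mv² = (7/10)Mv².
The vertical drop is h = L sinθ = 7.1 × sin31.6° = 3.72 m.
Energy conservation: Mgh = (7/10)Mv², so v = √(2gh/(1+k)) = √(2 × 9.8 × 3.72 / 1.4) ≈ 7.22 m/s.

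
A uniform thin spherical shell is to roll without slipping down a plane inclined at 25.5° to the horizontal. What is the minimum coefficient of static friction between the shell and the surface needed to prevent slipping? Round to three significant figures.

μ_min ≈ 0.191

For this body I = (2/3)MR², i.e. k = I/(MR²) = 2/3.
Translational: Mg sinθ − f = Ma. Rotational about the CM: fR = Iα = kMRa, so f = kMa.
These give a = g sinθ/(1+k) and the required friction f = kMg sinθ/(1+k).
With N = Mg cosθ, the no-slip condition f ≤ μN gives μ_min = f/N = k tanθ/(1+k).
μ_min = (2/3) × tan25.5° / 1.667 ≈ 0.191.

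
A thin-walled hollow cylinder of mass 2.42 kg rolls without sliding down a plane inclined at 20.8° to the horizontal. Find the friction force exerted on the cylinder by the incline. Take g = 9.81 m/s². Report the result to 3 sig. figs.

For this body I = MR², i.e. k = I/(MR²) = 1.
Translational: Mg sinθ − f = Ma. Rotational about the CM: fR = Iα = kMRa, so f = kMa.
Combining, a = g sinθ/(1+k) and f = kMa = kMg sinθ/(1+k).
f = 1 × 2.42 × 9.81 × sin20.8° / 2 ≈ 4.22 N.

f ≈ 4.22 N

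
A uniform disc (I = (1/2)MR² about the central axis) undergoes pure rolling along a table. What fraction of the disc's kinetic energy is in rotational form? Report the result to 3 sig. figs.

fraction ≈ 0.333

With I = (1/2)MR², the ratio k = I/(MR²) is 0.5.
With ω = v/R, KE_trans = ½Mv² and KE_rot = ½Iω² = ½kMv², so KE_total = ½(1+k)Mv².
The rotational fraction is therefore k/(1+k) = 0.5/1.5 ≈ 0.333.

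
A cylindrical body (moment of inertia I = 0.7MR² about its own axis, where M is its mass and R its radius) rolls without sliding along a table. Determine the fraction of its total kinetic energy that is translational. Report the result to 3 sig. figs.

fraction ≈ 0.588

The moment of inertia is 0.7MR², giving k ≡ I/(MR²) = 0.7.
Since ω = v/R, the translational part is ½Mv² and the rotational part is ½I(v/R)² = ½kMv²; the total is ½(1+k)Mv².
The translational fraction is therefore 1/(1+k) = 1/1.7 ≈ 0.588.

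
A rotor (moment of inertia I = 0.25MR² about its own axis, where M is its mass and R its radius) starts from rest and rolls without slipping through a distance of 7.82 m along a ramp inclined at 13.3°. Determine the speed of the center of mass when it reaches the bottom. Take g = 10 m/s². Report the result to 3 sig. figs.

v ≈ 5.37 m/s

The moment of inertia is 0.25MR², giving k ≡ I/(MR²) = 0.25.
Since it rolls without slipping, ω = v/R and KE = ½Mv² + ½Iω² = ½(1+k)Mv² = (5/8)Mv².
The vertical drop is h = L sinθ = 7.82 × sin13.3° = 1.799 m.
Energy conservation: Mgh = (5/8)Mv², so v = √(2gh/(1+k)) = √(2 × 10 × 1.799 / 1.25) ≈ 5.37 m/s.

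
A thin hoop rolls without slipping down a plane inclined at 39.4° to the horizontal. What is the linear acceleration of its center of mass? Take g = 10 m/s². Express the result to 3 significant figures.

Here I = MR², so the shape factor k = I/(MR²) = 1.
Newton's second law down the slope: Mg sinθ − f = Ma. The torque equation fR = Iα (with α = a/R) gives f = kMa.
Eliminating f: Mg sinθ = (1+k)Ma, so a = g sinθ/(1+k) = 10 × sin39.4° / 2 ≈ 3.17 m/s².

a ≈ 3.17 m/s²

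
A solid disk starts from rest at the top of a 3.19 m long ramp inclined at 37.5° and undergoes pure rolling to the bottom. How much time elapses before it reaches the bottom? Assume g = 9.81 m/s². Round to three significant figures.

For this body I = (1/2)MR², i.e. k = I/(MR²) = 0.5.
Newton's second law down the slope: Mg sinθ − f = Ma. The torque equation fR = Iα (with α = a/R) gives f = kMa.
Hence a = g sinθ/(1+k) = 9.81×sin37.5°/1.5 = 3.981 m/s².
Starting from rest, L = ½at², so t = √(2L/a) = √(2×3.19/3.981) ≈ 1.27 s.

t ≈ 1.27 s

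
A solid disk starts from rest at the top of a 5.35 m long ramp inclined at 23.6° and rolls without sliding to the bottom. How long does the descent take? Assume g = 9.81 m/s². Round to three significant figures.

t ≈ 2.02 s

For this body I = (1/2)MR², i.e. k = I/(MR²) = 0.5.
Along the incline Mg sinθ − f = Ma, and torque about the center fR = Iα = kMR²(a/R) gives f = kMa.
Hence a = g sinθ/(1+k) = 9.81×sin23.6°/1.5 = 2.618 m/s².
Starting from rest, L = ½at², so t = √(2L/a) = √(2×5.35/2.618) ≈ 2.02 s.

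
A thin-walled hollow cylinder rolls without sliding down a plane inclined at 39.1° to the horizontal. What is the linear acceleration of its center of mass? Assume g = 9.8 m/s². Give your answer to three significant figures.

a ≈ 3.09 m/s²

For this body I = MR², i.e. k = I/(MR²) = 1.
Along the incline Mg sinθ − f = Ma, and torque about the center fR = Iα = kMR²(a/R) gives f = kMa.
Eliminating f: Mg sinθ = (1+k)Ma, so a = g sinθ/(1+k) = 9.8 × sin39.1° / 2 ≈ 3.09 m/s².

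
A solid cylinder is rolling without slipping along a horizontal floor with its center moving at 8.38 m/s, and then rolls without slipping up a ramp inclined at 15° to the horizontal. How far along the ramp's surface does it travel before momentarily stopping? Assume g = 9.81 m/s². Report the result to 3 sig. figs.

For this body I = (1/2)MR², i.e. k = I/(MR²) = 0.5.
Pure rolling means v = ωR; then KE = ½Mv² + ½I(v/R)² = ½(1+k)Mv² = (3/4)Mv².
Setting this equal to Mgh gives the vertical rise h = (1+k)v₀²/(2g) = 1.5×8.38²/(2×9.81) = 5.369 m.
Along the incline, d = h/sinθ = 5.369/sin15° ≈ 20.7 m.

d ≈ 20.7 m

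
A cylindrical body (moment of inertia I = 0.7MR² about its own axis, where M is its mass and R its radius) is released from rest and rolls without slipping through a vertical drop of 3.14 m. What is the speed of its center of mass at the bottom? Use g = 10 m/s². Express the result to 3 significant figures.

For this body I = 0.7MR², i.e. k = I/(MR²) = 0.7.
Since it rolls without slipping, ω = v/R and KE = ½Mv² + ½Iω² = ½(1+k)Mv² = (17/20)Mv².
Energy conservation: Mgh = (17/20)Mv², so v = √(2gh/(1+k)) = √(2 × 10 × 3.14 / 1.7) ≈ 6.08 m/s.

v ≈ 6.08 m/s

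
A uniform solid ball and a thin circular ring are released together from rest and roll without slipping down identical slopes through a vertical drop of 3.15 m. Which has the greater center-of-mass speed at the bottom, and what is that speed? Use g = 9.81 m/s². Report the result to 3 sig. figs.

the uniform solid ball, at v ≈ 6.64 m/s

For rolling without slipping, Mgh = ½(1+k)Mv² where k = I/(MR²), so v = √(2gh/(1+k)).
Uniform solid ball: k = 0.4, giving v = √(2×9.81×3.15/1.4) = 6.644 m/s.
Thin circular ring: k = 1, giving v = √(2×9.81×3.15/2) = 5.559 m/s.
The smaller k wins: the uniform solid ball, at ≈ 6.64 m/s.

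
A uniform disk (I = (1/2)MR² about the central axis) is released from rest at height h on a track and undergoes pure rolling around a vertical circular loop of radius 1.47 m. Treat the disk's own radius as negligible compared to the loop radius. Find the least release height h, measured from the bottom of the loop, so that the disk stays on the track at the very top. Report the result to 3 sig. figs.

h_min ≈ 4.04 m

With I = (1/2)MR², the ratio k = I/(MR²) is 0.5.
At the top, contact is just lost when gravity alone supplies the centripetal force: Mg = Mv_top²/r, i.e. v_top² = gr.
With ω = v/R, the kinetic energy at speed v is ½(1+k)Mv² = (3/4)Mv².
Energy conservation from release (height h) to the top (height 2r): Mgh = Mg(2r) + (3/4)M·gr.
Thus h_min = 2r + (1+k)r/2 = r(2 + 1.5/2) = 1.47 × 2.75 ≈ 4.04 m.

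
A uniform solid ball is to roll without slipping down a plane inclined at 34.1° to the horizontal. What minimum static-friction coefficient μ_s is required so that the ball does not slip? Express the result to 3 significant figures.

The moment of inertia is (2/5)MR², giving k ≡ I/(MR²) = 0.4.
Along the incline Mg sinθ − f = Ma, and torque about the center fR = Iα = kMR²(a/R) gives f = kMa.
These give a = g sinθ/(1+k) and the required friction f = kMg sinθ/(1+k).
With N = Mg cosθ, the no-slip condition f ≤ μN gives μ_min = f/N = k tanθ/(1+k).
μ_min = 0.4 × tan34.1° / 1.4 ≈ 0.193.

μ_min ≈ 0.193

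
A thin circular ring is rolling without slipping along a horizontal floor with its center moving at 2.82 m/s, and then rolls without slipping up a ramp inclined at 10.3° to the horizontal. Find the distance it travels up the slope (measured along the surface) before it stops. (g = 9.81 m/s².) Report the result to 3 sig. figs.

d ≈ 4.53 m

For this body I = MR², i.e. k = I/(MR²) = 1.
The rolling condition ω = v/R makes the rotational term ½I(v/R)² = ½kMv², so KE_total = ½(1+k)Mv² = Mv².
Setting this equal to Mgh gives the vertical rise h = (1+k)v₀²/(2g) = 2×2.82²/(2×9.81) = 0.8106 m.
Along the incline, d = h/sinθ = 0.8106/sin10.3° ≈ 4.53 m.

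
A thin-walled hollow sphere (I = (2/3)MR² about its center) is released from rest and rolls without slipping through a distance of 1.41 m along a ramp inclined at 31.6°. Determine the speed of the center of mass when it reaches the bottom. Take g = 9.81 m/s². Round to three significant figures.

v ≈ 2.95 m/s

The moment of inertia is (2/3)MR², giving k ≡ I/(MR²) = 2/3.
Since it rolls without slipping, ω = v/R and KE = ½Mv² + ½Iω² = ½(1+k)Mv² = (5/6)Mv².
The vertical drop is h = L sinθ = 1.41 × sin31.6° = 0.7388 m.
Setting Mgh = (5/6)Mv² gives v = √(2gh/(1+k)) = √(2·9.81·0.7388/1.667) ≈ 2.95 m/s.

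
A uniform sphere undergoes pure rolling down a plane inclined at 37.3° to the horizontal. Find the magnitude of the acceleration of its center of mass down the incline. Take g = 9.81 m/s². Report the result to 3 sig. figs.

a ≈ 4.25 m/s²

For this body I = (2/5)MR², i.e. k = I/(MR²) = 0.4.
Along the incline Mg sinθ − f = Ma, and torque about the center fR = Iα = kMR²(a/R) gives f = kMa.
Eliminating f: Mg sinθ = (1+k)Ma, so a = g sinθ/(1+k) = 9.81 × sin37.3° / 1.4 ≈ 4.25 m/s².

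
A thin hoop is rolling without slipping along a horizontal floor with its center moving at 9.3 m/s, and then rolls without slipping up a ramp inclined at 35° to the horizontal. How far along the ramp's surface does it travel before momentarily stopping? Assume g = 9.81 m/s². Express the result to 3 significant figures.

Here I = MR², so the shape factor k = I/(MR²) = 1.
The rolling condition ω = v/R makes the rotational term ½I(v/R)² = ½kMv², so KE_total = ½(1+k)Mv² = Mv².
Setting this equal to Mgh gives the vertical rise h = (1+k)v₀²/(2g) = 2×9.3²/(2×9.81) = 8.817 m.
The distance along the slope is d = h/sinθ = 8.817/sin35° ≈ 15.4 m.

d ≈ 15.4 m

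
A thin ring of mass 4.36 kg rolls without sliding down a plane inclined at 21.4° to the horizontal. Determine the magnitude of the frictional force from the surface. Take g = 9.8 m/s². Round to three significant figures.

f ≈ 7.80 N

Here I = MR², so the shape factor k = I/(MR²) = 1.
Newton's second law down the slope: Mg sinθ − f = Ma. The torque equation fR = Iα (with α = a/R) gives f = kMa.
Combining, a = g sinθ/(1+k) and f = kMa = kMg sinθ/(1+k).
f = 1 × 4.36 × 9.8 × sin21.4° / 2 ≈ 7.80 N.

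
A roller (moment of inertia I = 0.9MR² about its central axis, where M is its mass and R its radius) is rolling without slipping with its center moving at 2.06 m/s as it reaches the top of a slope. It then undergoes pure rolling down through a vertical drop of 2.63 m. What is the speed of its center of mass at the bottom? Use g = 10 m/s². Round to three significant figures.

Here I = 0.9MR², so the shape factor k = I/(MR²) = 0.9.
Rolling without slipping gives ω = v/R, so the total kinetic energy is ½Mv² + ½Iω² = ½(1+k)Mv² = (19/20)Mv².
Energy conservation: (19/20)Mv₀² + Mgh = (19/20)Mv², so v² = v₀² + 2gh/(1+k).
v = √(2.06² + 2×10×2.63/1.9) = √31.93 ≈ 5.65 m/s.

v ≈ 5.65 m/s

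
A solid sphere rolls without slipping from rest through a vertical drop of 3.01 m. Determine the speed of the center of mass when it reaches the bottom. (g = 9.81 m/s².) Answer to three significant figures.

v ≈ 6.49 m/s

With I = (2/5)MR², the ratio k = I/(MR²) is 0.4.
Rolling without slipping gives ω = v/R, so the total kinetic energy is ½Mv² + ½Iω² = ½(1+k)Mv² = (7/10)Mv².
Energy conservation: Mgh = (7/10)Mv², so v = √(2gh/(1+k)) = √(2 × 9.81 × 3.01 / 1.4) ≈ 6.49 m/s.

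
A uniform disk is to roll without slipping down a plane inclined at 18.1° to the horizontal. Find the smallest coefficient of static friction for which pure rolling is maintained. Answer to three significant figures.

For this body I = (1/2)MR², i.e. k = I/(MR²) = 0.5.
Newton's second law down the slope: Mg sinθ − f = Ma. The torque equation fR = Iα (with α = a/R) gives f = kMa.
These give a = g sinθ/(1+k) and the required friction f = kMg sinθ/(1+k).
The normal force is N = Mg cosθ, so μ_min = f/N = k tanθ/(1+k).
μ_min = 0.5 × tan18.1° / 1.5 ≈ 0.109.

μ_min ≈ 0.109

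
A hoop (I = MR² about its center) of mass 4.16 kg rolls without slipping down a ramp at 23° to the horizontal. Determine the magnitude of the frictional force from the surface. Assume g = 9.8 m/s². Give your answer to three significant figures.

For this body I = MR², i.e. k = I/(MR²) = 1.
Translational: Mg sinθ − f = Ma. Rotational about the CM: fR = Iα = kMRa, so f = kMa.
Combining, a = g sinθ/(1+k) and f = kMa = kMg sinθ/(1+k).
f = 1 × 4.16 × 9.8 × sin23° / 2 ≈ 7.96 N.

f ≈ 7.96 N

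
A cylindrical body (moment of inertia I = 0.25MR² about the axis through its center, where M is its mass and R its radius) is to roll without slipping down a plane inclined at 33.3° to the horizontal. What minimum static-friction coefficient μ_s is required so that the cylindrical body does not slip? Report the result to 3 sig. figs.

μ_min ≈ 0.131

With I = 0.25MR², the ratio k = I/(MR²) is 0.25.
Along the incline Mg sinθ − f = Ma, and torque about the center fR = Iα = kMR²(a/R) gives f = kMa.
These give a = g sinθ/(1+k) and the required friction f = kMg sinθ/(1+k).
With N = Mg cosθ, the no-slip condition f ≤ μN gives μ_min = f/N = k tanθ/(1+k).
μ_min = 0.25 × tan33.3° / 1.25 ≈ 0.131.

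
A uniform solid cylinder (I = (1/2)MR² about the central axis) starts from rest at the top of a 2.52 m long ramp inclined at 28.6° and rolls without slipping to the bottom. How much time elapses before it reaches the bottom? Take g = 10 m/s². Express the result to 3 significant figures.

Here I = (1/2)MR², so the shape factor k = I/(MR²) = 0.5.
Newton's second law down the slope: Mg sinθ − f = Ma. The torque equation fR = Iα (with α = a/R) gives f = kMa.
Hence a = g sinθ/(1+k) = 10×sin28.6°/1.5 = 3.191 m/s².
With constant a from rest, t = √(2L/a) = √(2·2.52/3.191) ≈ 1.26 s.

t ≈ 1.26 s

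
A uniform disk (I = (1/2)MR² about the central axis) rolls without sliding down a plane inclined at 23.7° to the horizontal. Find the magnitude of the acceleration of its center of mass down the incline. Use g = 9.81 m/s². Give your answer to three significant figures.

The moment of inertia is (1/2)MR², giving k ≡ I/(MR²) = 0.5.
Newton's second law down the slope: Mg sinθ − f = Ma. The torque equation fR = Iα (with α = a/R) gives f = kMa.
Eliminating f: Mg sinθ = (1+k)Ma, so a = g sinθ/(1+k) = 9.81 × sin23.7° / 1.5 ≈ 2.63 m/s².

a ≈ 2.63 m/s²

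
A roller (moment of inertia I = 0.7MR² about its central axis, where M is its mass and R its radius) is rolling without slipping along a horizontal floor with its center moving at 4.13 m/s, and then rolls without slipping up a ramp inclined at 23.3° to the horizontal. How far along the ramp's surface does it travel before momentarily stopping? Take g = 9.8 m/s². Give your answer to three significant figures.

Here I = 0.7MR², so the shape factor k = I/(MR²) = 0.7.
Rolling without slipping gives ω = v/R, so the total kinetic energy is ½Mv² + ½Iω² = ½(1+k)Mv² = (17/20)Mv².
Setting this equal to Mgh gives the vertical rise h = (1+k)v₀²/(2g) = 1.7×4.13²/(2×9.8) = 1.479 m.
The distance along the slope is d = h/sinθ = 1.479/sin23.3° ≈ 3.74 m.

d ≈ 3.74 m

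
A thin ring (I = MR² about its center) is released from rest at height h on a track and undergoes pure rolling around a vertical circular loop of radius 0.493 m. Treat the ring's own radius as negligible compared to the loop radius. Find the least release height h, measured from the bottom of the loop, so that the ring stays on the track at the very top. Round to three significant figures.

With I = MR², the ratio k = I/(MR²) is 1.
At the top of the loop, the minimum-contact condition is Mg = Mv_top²/r, so v_top² = gr.
With ω = v/R, the kinetic energy at speed v is ½(1+k)Mv² = Mv².
Energy conservation from release (height h) to the top (height 2r): Mgh = Mg(2r) + M·gr.
Thus h_min = 2r + (1+k)r/2 = r(2 + 2/2) = 0.493 × 3 ≈ 1.48 m.

h_min ≈ 1.48 m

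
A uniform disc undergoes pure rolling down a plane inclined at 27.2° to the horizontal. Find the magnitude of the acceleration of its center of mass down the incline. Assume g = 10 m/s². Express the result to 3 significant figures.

For this body I = (1/2)MR², i.e. k = I/(MR²) = 0.5.
Along the incline Mg sinθ − f = Ma, and torque about the center fR = Iα = kMR²(a/R) gives f = kMa.
Eliminating f: Mg sinθ = (1+k)Ma, so a = g sinθ/(1+k) = 10 × sin27.2° / 1.5 ≈ 3.05 m/s².

a ≈ 3.05 m/s²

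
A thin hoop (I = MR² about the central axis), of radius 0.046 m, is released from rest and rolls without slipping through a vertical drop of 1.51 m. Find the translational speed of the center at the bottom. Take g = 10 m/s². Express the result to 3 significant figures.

v ≈ 3.89 m/s

The moment of inertia is MR², giving k ≡ I/(MR²) = 1.
Since it rolls without slipping, ω = v/R and KE = ½Mv² + ½Iω² = ½(1+k)Mv² = Mv².
Setting Mgh = Mv² gives v = √(2gh/(1+k)) = √(2·10·1.51/2) ≈ 3.89 m/s.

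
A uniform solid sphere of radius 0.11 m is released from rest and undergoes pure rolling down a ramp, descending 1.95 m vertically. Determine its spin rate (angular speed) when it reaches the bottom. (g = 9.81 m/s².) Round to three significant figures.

The moment of inertia is (2/5)MR², giving k ≡ I/(MR²) = 0.4.
The rolling condition ω = v/R makes the rotational term ½I(v/R)² = ½kMv², so KE_total = ½(1+k)Mv² = (7/10)Mv².
Energy conservation Mgh = ½(1+k)Mv² gives v = √(2gh/(1+k)) = √(2 × 9.81 × 1.95 / 1.4) = 5.228 m/s.
Then ω = v/R = 5.228 / 0.11 ≈ 47.5 rad/s.

ω ≈ 47.5 rad/s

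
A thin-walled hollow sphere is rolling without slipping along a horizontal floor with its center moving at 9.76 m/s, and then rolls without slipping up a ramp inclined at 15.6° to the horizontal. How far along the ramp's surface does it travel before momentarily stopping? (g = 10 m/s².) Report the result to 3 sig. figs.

d ≈ 29.5 m

The moment of inertia is (2/3)MR², giving k ≡ I/(MR²) = 2/3.
Since it rolls without slipping, ω = v/R and KE = ½Mv² + ½Iω² = ½(1+k)Mv² = (5/6)Mv².
Setting this equal to Mgh gives the vertical rise h = (1+k)v₀²/(2g) = 1.667×9.76²/(2×10) = 7.938 m.
Along the incline, d = h/sinθ = 7.938/sin15.6° ≈ 29.5 m.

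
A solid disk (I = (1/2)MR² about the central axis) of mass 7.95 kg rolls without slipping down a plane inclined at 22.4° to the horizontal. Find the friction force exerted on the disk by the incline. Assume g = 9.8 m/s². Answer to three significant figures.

f ≈ 9.90 N

Here I = (1/2)MR², so the shape factor k = I/(MR²) = 0.5.
Translational: Mg sinθ − f = Ma. Rotational about the CM: fR = Iα = kMRa, so f = kMa.
Combining, a = g sinθ/(1+k) and f = kMa = kMg sinθ/(1+k).
f = 0.5 × 7.95 × 9.8 × sin22.4° / 1.5 ≈ 9.90 N.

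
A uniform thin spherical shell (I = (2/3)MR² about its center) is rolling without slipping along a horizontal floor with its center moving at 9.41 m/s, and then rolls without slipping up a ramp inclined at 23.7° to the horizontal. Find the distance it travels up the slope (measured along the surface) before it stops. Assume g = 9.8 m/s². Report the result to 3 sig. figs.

d ≈ 18.7 m

The moment of inertia is (2/3)MR², giving k ≡ I/(MR²) = 2/3.
Pure rolling means v = ωR; then KE = ½Mv² + ½I(v/R)² = ½(1+k)Mv² = (5/6)Mv².
Setting this equal to Mgh gives the vertical rise h = (1+k)v₀²/(2g) = 1.667×9.41²/(2×9.8) = 7.53 m.
Along the incline, d = h/sinθ = 7.53/sin23.7° ≈ 18.7 m.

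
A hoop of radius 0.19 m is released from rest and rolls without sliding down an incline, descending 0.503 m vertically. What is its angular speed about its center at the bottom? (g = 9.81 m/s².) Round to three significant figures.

ω ≈ 11.7 rad/s

For this body I = MR², i.e. k = I/(MR²) = 1.
Rolling without slipping gives ω = v/R, so the total kinetic energy is ½Mv² + ½Iω² = ½(1+k)Mv² = Mv².
Energy conservation Mgh = ½(1+k)Mv² gives v = √(2gh/(1+k)) = √(2 × 9.81 × 0.503 / 2) = 2.221 m/s.
Then ω = v/R = 2.221 / 0.19 ≈ 11.7 rad/s.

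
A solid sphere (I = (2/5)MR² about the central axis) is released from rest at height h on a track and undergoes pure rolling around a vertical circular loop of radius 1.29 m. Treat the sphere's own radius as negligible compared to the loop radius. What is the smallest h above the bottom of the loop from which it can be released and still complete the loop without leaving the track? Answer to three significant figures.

h_min ≈ 3.48 m

The moment of inertia is (2/5)MR², giving k ≡ I/(MR²) = 0.4.
At the top, contact is just lost when gravity alone supplies the centripetal force: Mg = Mv_top²/r, i.e. v_top² = gr.
With ω = v/R, the kinetic energy at speed v is ½(1+k)Mv² = (7/10)Mv².
Energy conservation from release (height h) to the top (height 2r): Mgh = Mg(2r) + (7/10)M·gr.
Thus h_min = 2r + (1+k)r/2 = r(2 + 1.4/2) = 1.29 × 2.7 ≈ 3.48 m.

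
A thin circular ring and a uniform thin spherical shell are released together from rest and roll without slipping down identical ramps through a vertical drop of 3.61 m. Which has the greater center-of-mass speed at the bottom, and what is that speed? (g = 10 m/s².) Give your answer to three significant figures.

For rolling without slipping, Mgh = ½(1+k)Mv² where k = I/(MR²), so v = √(2gh/(1+k)).
Thin circular ring: k = 1, giving v = √(2×10×3.61/2) = 6.008 m/s.
Uniform thin spherical shell: k = 2/3, giving v = √(2×10×3.61/1.667) = 6.582 m/s.
The smaller k wins: the uniform thin spherical shell, at ≈ 6.58 m/s.

the uniform thin spherical shell, at v ≈ 6.58 m/s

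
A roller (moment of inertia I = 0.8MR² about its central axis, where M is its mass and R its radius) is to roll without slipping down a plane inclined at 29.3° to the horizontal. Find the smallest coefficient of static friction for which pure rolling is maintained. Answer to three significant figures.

With I = 0.8MR², the ratio k = I/(MR²) is 0.8.
Newton's second law down the slope: Mg sinθ − f = Ma. The torque equation fR = Iα (with α = a/R) gives f = kMa.
These give a = g sinθ/(1+k) and the required friction f = kMg sinθ/(1+k).
The normal force is N = Mg cosθ, so μ_min = f/N = k tanθ/(1+k).
μ_min = 0.8 × tan29.3° / 1.8 ≈ 0.249.

μ_min ≈ 0.249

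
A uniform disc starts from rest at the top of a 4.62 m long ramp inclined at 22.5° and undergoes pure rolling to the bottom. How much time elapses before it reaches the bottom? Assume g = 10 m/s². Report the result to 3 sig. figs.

t ≈ 1.90 s

With I = (1/2)MR², the ratio k = I/(MR²) is 0.5.
Translational: Mg sinθ − f = Ma. Rotational about the CM: fR = Iα = kMRa, so f = kMa.
Hence a = g sinθ/(1+k) = 10×sin22.5°/1.5 = 2.551 m/s².
Starting from rest, L = ½at², so t = √(2L/a) = √(2×4.62/2.551) ≈ 1.90 s.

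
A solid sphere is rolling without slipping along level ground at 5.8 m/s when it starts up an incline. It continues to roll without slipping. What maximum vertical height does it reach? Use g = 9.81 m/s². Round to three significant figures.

With I = (2/5)MR², the ratio k = I/(MR²) is 0.4.
Pure rolling means v = ωR; then KE = ½Mv² + ½I(v/R)² = ½(1+k)Mv² = (7/10)Mv².
At the top the kinetic energy is zero, so (7/10)Mv₀² = Mgh.
Thus h = (1+k)v₀²/(2g) = 1.4 × 5.8² / (2 × 9.81) ≈ 2.40 m.

h ≈ 2.40 m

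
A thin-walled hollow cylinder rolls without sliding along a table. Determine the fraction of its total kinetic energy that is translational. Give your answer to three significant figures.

fraction ≈ 0.500

With I = MR², the ratio k = I/(MR²) is 1.
With ω = v/R, KE_trans = ½Mv² and KE_rot = ½Iω² = ½kMv², so KE_total = ½(1+k)Mv².
The translational fraction is therefore 1/(1+k) = 1/2 ≈ 0.500.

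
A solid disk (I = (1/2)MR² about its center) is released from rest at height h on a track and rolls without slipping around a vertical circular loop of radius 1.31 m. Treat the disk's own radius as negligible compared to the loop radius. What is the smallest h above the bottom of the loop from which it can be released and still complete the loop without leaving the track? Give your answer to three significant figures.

With I = (1/2)MR², the ratio k = I/(MR²) is 0.5.
At the top, contact is just lost when gravity alone supplies the centripetal force: Mg = Mv_top²/r, i.e. v_top² = gr.
With ω = v/R, the kinetic energy at speed v is ½(1+k)Mv² = (3/4)Mv².
Energy conservation from release (height h) to the top (height 2r): Mgh = Mg(2r) + (3/4)M·gr.
Thus h_min = 2r + (1+k)r/2 = r(2 + 1.5/2) = 1.31 × 2.75 ≈ 3.60 m.

h_min ≈ 3.60 m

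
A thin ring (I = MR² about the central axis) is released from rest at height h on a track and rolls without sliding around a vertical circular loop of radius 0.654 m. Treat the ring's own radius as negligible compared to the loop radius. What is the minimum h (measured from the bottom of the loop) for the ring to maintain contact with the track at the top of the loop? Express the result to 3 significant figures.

The moment of inertia is MR², giving k ≡ I/(MR²) = 1.
At the top, contact is just lost when gravity alone supplies the centripetal force: Mg = Mv_top²/r, i.e. v_top² = gr.
With ω = v/R, the kinetic energy at speed v is ½(1+k)Mv² = Mv².
Energy conservation from release (height h) to the top (height 2r): Mgh = Mg(2r) + M·gr.
Thus h_min = 2r + (1+k)r/2 = r(2 + 2/2) = 0.654 × 3 ≈ 1.96 m.

h_min ≈ 1.96 m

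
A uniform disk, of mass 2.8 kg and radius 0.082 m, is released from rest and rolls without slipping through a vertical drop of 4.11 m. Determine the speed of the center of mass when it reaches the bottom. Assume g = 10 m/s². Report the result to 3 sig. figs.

v ≈ 7.40 m/s

With I = (1/2)MR², the ratio k = I/(MR²) is 0.5.
The rolling condition ω = v/R makes the rotational term ½I(v/R)² = ½kMv², so KE_total = ½(1+k)Mv² = (3/4)Mv².
Setting Mgh = (3/4)Mv² gives v = √(2gh/(1+k)) = √(2·10·4.11/1.5) ≈ 7.40 m/s.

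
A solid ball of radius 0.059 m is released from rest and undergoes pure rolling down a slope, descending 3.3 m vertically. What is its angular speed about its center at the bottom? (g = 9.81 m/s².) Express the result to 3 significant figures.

ω ≈ 115 rad/s

For this body I = (2/5)MR², i.e. k = I/(MR²) = 0.4.
Since it rolls without slipping, ω = v/R and KE = ½Mv² + ½Iω² = ½(1+k)Mv² = (7/10)Mv².
Energy conservation Mgh = ½(1+k)Mv² gives v = √(2gh/(1+k)) = √(2 × 9.81 × 3.3 / 1.4) = 6.801 m/s.
The angular speed follows from ω = v/R = 6.801/0.059 ≈ 115 rad/s.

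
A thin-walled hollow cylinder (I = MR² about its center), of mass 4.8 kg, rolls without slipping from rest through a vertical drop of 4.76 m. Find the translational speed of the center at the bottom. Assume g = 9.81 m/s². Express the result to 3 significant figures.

The moment of inertia is MR², giving k ≡ I/(MR²) = 1.
Pure rolling means v = ωR; then KE = ½Mv² + ½I(v/R)² = ½(1+k)Mv² = Mv².
Energy conservation: Mgh = Mv², so v = √(2gh/(1+k)) = √(2 × 9.81 × 4.76 / 2) ≈ 6.83 m/s.

v ≈ 6.83 m/s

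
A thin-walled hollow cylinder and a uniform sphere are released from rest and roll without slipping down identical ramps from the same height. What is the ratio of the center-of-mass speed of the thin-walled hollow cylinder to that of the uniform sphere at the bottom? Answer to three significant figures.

v_ratio ≈ 0.837

Each satisfies Mgh = ½(1+k)Mv² with k = I/(MR²), so v ∝ 1/√(1+k).
For the thin-walled hollow cylinder k = 1; for the uniform sphere k = 0.4.
v₁/v₂ = √((1+k₂)/(1+k₁)) = √(1.4/2) ≈ 0.837.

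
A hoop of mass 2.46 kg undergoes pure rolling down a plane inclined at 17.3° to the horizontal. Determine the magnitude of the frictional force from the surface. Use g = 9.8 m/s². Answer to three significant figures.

For this body I = MR², i.e. k = I/(MR²) = 1.
Translational: Mg sinθ − f = Ma. Rotational about the CM: fR = Iα = kMRa, so f = kMa.
Combining, a = g sinθ/(1+k) and f = kMa = kMg sinθ/(1+k).
f = 1 × 2.46 × 9.8 × sin17.3° / 2 ≈ 3.58 N.

f ≈ 3.58 N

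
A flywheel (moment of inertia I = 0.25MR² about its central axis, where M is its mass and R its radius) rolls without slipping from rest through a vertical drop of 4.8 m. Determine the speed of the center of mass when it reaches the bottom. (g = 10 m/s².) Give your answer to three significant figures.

v ≈ 8.76 m/s

Here I = 0.25MR², so the shape factor k = I/(MR²) = 0.25.
Since it rolls without slipping, ω = v/R and KE = ½Mv² + ½Iω² = ½(1+k)Mv² = (5/8)Mv².
Setting Mgh = (5/8)Mv² gives v = √(2gh/(1+k)) = √(2·10·4.8/1.25) ≈ 8.76 m/s.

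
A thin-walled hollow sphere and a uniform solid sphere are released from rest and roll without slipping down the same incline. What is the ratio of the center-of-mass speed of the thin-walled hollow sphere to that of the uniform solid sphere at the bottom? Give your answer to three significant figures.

v_ratio ≈ 0.917

Each satisfies Mgh = ½(1+k)Mv² with k = I/(MR²), so v ∝ 1/√(1+k).
For the thin-walled hollow sphere k = 2/3; for the uniform solid sphere k = 0.4.
v₁/v₂ = √((1+k₂)/(1+k₁)) = √(1.4/1.667) ≈ 0.917.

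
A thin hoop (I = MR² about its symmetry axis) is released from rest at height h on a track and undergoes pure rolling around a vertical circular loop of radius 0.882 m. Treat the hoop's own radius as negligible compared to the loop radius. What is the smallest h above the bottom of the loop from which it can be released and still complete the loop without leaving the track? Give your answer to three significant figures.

With I = MR², the ratio k = I/(MR²) is 1.
At the top of the loop, the minimum-contact condition is Mg = Mv_top²/r, so v_top² = gr.
With ω = v/R, the kinetic energy at speed v is ½(1+k)Mv² = Mv².
Energy conservation from release (height h) to the top (height 2r): Mgh = Mg(2r) + M·gr.
Thus h_min = 2r + (1+k)r/2 = r(2 + 2/2) = 0.882 × 3 ≈ 2.65 m.

h_min ≈ 2.65 m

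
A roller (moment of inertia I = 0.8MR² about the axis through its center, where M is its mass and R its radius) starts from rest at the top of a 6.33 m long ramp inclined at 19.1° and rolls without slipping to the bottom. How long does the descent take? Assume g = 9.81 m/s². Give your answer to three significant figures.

Here I = 0.8MR², so the shape factor k = I/(MR²) = 0.8.
Newton's second law down the slope: Mg sinθ − f = Ma. The torque equation fR = Iα (with α = a/R) gives f = kMa.
Hence a = g sinθ/(1+k) = 9.81×sin19.1°/1.8 = 1.783 m/s².
With constant a from rest, t = √(2L/a) = √(2·6.33/1.783) ≈ 2.66 s.

t ≈ 2.66 s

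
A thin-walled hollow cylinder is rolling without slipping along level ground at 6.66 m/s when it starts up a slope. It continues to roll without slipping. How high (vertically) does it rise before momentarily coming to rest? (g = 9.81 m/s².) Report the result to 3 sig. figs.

h ≈ 4.52 m

With I = MR², the ratio k = I/(MR²) is 1.
Since it rolls without slipping, ω = v/R and KE = ½Mv² + ½Iω² = ½(1+k)Mv² = Mv².
At the top the kinetic energy is zero, so Mv₀² = Mgh.
Thus h = (1+k)v₀²/(2g) = 2 × 6.66² / (2 × 9.81) ≈ 4.52 m.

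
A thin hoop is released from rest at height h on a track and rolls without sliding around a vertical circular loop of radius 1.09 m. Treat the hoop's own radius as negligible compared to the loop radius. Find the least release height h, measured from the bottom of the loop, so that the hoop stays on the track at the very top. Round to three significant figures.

h_min ≈ 3.27 m

Here I = MR², so the shape factor k = I/(MR²) = 1.
At the top of the loop, the minimum-contact condition is Mg = Mv_top²/r, so v_top² = gr.
With ω = v/R, the kinetic energy at speed v is ½(1+k)Mv² = Mv².
Energy conservation from release (height h) to the top (height 2r): Mgh = Mg(2r) + M·gr.
Thus h_min = 2r + (1+k)r/2 = r(2 + 2/2) = 1.09 × 3 ≈ 3.27 m.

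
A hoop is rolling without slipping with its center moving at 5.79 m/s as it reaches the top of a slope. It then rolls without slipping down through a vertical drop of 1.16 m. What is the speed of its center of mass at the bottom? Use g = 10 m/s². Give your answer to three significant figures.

Here I = MR², so the shape factor k = I/(MR²) = 1.
The rolling condition ω = v/R makes the rotational term ½I(v/R)² = ½kMv², so KE_total = ½(1+k)Mv² = Mv².
Energy conservation: Mv₀² + Mgh = Mv², so v² = v₀² + 2gh/(1+k).
v = √(5.79² + 2×10×1.16/2) = √45.12 ≈ 6.72 m/s.

v ≈ 6.72 m/s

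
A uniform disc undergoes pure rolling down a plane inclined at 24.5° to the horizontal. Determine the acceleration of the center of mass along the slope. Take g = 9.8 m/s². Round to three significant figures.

a ≈ 2.71 m/s²

With I = (1/2)MR², the ratio k = I/(MR²) is 0.5.
Along the incline Mg sinθ − f = Ma, and torque about the center fR = Iα = kMR²(a/R) gives f = kMa.
Eliminating f: Mg sinθ = (1+k)Ma, so a = g sinθ/(1+k) = 9.8 × sin24.5° / 1.5 ≈ 2.71 m/s².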